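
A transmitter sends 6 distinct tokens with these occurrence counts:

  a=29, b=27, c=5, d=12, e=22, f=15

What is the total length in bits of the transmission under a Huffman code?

Build the Huffman tree bottom-up:
merge c(5) and d(12): 17
merge f(15) and 17: 32
merge e(22) and b(27): 49
merge a(29) and 32: 61
merge 49 and 61: 110
The encoded length is the sum of every internal node's weight: 17 + 32 + 49 + 61 + 110 = 269 bits.

269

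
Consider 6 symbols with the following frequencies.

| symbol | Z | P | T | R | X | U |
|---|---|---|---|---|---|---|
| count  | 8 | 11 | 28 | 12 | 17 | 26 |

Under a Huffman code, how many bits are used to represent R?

Huffman merges, smallest pair first:
Z(8) + P(11) → 19
R(12) + X(17) → 29
19 + U(26) → 45
T(28) + 29 → 57
45 + 57 → 102
R sits 3 levels below the root, so its codeword is 3 bits.

3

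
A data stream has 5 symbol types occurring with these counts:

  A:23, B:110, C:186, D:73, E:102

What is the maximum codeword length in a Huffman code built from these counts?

3

Merge the two lowest-weight nodes at each step:
merge A(23) and D(73): 96
merge 96 and E(102): 198
merge B(110) and C(186): 296
merge 198 and 296: 494
The first pair merged (A, D) ends up deepest, at depth 3.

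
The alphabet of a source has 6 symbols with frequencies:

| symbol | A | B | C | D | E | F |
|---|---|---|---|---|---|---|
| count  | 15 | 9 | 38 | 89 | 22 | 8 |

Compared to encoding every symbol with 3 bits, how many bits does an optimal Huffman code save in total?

167

Fixed-length: 3 bits × 181 symbols = 543 bits.
Huffman merges:
merge F(8) and B(9): 17
merge A(15) and 17: 32
merge E(22) and 32: 54
merge C(38) and 54: 92
merge D(89) and 92: 181
Huffman total = 17 + 32 + 54 + 92 + 181 = 376 bits.
Saving = 543 − 376 = 167 bits.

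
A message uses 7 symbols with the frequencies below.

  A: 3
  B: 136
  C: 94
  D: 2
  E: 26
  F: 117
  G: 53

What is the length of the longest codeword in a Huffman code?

5

Merge the two lowest-weight nodes at each step:
D(2) + A(3) → 5
5 + E(26) → 31
31 + G(53) → 84
84 + C(94) → 178
F(117) + B(136) → 253
178 + 253 → 431
The first pair merged (D, A) ends up deepest, at depth 5.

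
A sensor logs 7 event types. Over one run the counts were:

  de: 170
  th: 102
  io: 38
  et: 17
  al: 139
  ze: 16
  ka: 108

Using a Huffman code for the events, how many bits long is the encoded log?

1457

Build the Huffman tree bottom-up:
ze(16) + et(17) → 33
33 + io(38) → 71
71 + th(102) → 173
ka(108) + al(139) → 247
de(170) + 173 → 343
247 + 343 → 590
Total encoded bits = sum of merged weights = 33 + 71 + 173 + 247 + 343 + 590 = 1457.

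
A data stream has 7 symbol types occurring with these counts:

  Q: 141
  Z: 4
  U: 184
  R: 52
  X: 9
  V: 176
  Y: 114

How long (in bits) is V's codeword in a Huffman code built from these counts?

2

Repeatedly merge the two smallest:
Z(4) + X(9) → 13
13 + R(52) → 65
65 + Y(114) → 179
Q(141) + V(176) → 317
179 + U(184) → 363
317 + 363 → 680
The subtree containing V is merged 2 times, so code length = 2.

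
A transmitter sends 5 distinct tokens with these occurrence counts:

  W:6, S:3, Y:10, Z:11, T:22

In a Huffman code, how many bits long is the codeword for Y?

3

Huffman merges, smallest pair first:
merge S(3) and W(6): 9
merge 9 and Y(10): 19
merge Z(11) and 19: 30
merge T(22) and 30: 52
The subtree containing Y is merged 3 times, so code length = 3.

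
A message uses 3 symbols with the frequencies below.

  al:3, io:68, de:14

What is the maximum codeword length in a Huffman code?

2

Merge the two lowest-weight nodes at each step:
al(3) + de(14) → 17
17 + io(68) → 85
The first pair merged (al, de) ends up deepest, at depth 2.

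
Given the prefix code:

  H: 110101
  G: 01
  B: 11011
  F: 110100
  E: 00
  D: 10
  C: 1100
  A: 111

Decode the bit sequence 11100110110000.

AEBEE

Read left to right; each codeword is recognised as soon as it completes (prefix code):
  111→A | 00→E | 11011→B | 00→E | 00→E
Decoded message: AEBEE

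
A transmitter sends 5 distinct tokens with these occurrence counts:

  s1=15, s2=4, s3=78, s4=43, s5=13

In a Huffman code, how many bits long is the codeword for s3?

1

Repeatedly merge the two smallest:
combine s2(4), s5(13) → 17
combine s1(15), 17 → 32
combine 32, s4(43) → 75
combine 75, s3(78) → 153
s3 is merged only at the final step, so code length = 1.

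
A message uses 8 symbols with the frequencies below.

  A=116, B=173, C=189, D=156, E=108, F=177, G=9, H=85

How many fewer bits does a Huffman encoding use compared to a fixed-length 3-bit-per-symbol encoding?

95

Fixed-length: 3 bits × 1013 symbols = 3039 bits.
Huffman merges:
G(9) + H(85) → 94
94 + E(108) → 202
A(116) + D(156) → 272
B(173) + F(177) → 350
C(189) + 202 → 391
272 + 350 → 622
391 + 622 → 1013
Huffman total = 94 + 202 + 272 + 350 + 391 + 622 + 1013 = 2944 bits.
Saving = 3039 − 2944 = 95 bits.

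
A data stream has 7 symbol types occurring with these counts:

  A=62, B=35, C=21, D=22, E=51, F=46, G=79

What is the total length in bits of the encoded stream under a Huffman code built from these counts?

Merge the two smallest weights repeatedly:
C(21) + D(22) → 43
B(35) + 43 → 78
F(46) + E(51) → 97
A(62) + 78 → 140
G(79) + 97 → 176
140 + 176 → 316
Total encoded bits = sum of merged weights = 43 + 78 + 97 + 140 + 176 + 316 = 850.

850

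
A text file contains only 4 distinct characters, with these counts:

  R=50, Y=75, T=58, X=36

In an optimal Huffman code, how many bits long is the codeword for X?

Huffman merges, smallest pair first:
combine X(36), R(50) → 86
combine T(58), Y(75) → 133
combine 86, 133 → 219
The subtree containing X is merged 2 times, so code length = 2.

2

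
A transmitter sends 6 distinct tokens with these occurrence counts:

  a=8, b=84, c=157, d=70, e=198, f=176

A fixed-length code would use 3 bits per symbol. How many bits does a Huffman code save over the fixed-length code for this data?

Fixed-length: 3 bits × 693 symbols = 2079 bits.
Huffman merges:
combine a(8), d(70) → 78
combine 78, b(84) → 162
combine c(157), 162 → 319
combine f(176), e(198) → 374
combine 319, 374 → 693
Huffman total = 78 + 162 + 319 + 374 + 693 = 1626 bits.
Saving = 2079 − 1626 = 453 bits.

453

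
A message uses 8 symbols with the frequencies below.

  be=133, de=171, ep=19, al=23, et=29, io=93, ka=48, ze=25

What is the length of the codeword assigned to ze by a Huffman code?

Huffman merges, smallest pair first:
combine ep(19), al(23) → 42
combine ze(25), et(29) → 54
combine 42, ka(48) → 90
combine 54, 90 → 144
combine io(93), be(133) → 226
combine 144, de(171) → 315
combine 226, 315 → 541
ze sits 4 levels below the root, so its codeword is 4 bits.

4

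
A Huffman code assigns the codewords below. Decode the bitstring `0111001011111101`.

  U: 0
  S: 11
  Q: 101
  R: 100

USRQSSQ

Read left to right; each codeword is recognised as soon as it completes (prefix code):
  0→U | 11→S | 100→R | 101→Q | 11→S | 11→S | 101→Q
Decoded message: USRQSSQ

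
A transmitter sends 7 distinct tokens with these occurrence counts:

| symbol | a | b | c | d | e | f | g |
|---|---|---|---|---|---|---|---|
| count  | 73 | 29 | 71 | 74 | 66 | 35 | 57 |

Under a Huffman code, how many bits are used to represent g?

Repeatedly merge the two smallest:
combine b(29), f(35) → 64
combine g(57), 64 → 121
combine e(66), c(71) → 137
combine a(73), d(74) → 147
combine 121, 137 → 258
combine 147, 258 → 405
The subtree containing g is merged 3 times, so code length = 3.

3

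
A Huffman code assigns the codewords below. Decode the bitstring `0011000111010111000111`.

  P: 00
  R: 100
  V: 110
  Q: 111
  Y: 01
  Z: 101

Read left to right; each codeword is recognised as soon as it completes (prefix code):
  00→P | 110→V | 00→P | 111→Q | 01→Y | 01→Y | 110→V | 00→P | 111→Q
Decoded message: PVPQYYVPQ

PVPQYYVPQ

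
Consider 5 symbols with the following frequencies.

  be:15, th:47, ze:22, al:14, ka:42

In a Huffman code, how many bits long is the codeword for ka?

Build the tree from the bottom:
merge al(14) and be(15): 29
merge ze(22) and 29: 51
merge ka(42) and th(47): 89
merge 51 and 89: 140
ka's leaf is at depth 2, giving a 2-bit codeword.

2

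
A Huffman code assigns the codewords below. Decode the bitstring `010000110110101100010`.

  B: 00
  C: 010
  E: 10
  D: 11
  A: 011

Read left to right; each codeword is recognised as soon as it completes (prefix code):
  010→C | 00→B | 011→A | 011→A | 010→C | 11→D | 00→B | 010→C
Decoded message: CBAACDBC

CBAACDBC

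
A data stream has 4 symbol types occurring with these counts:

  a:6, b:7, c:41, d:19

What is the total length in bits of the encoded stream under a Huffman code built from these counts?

118

Merge the two smallest weights repeatedly:
combine a(6), b(7) → 13
combine 13, d(19) → 32
combine 32, c(41) → 73
Each symbol's bit-cost is frequency × depth; summing gives 118 bits (equivalently 13 + 32 + 73).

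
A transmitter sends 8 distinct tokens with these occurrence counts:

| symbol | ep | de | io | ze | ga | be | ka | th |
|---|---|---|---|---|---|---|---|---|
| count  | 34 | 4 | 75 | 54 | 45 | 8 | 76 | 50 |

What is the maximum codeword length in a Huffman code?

Merge the two lowest-weight nodes at each step:
merge de(4) and be(8): 12
merge 12 and ep(34): 46
merge ga(45) and 46: 91
merge th(50) and ze(54): 104
merge io(75) and ka(76): 151
merge 91 and 104: 195
merge 151 and 195: 346
Maximum depth reached is 5.

5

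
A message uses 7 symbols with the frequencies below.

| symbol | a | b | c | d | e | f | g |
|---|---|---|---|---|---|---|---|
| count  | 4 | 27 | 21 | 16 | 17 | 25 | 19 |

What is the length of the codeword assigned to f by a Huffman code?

Huffman merges, smallest pair first:
a(4) + d(16) → 20
e(17) + g(19) → 36
20 + c(21) → 41
f(25) + b(27) → 52
36 + 41 → 77
52 + 77 → 129
f's leaf is at depth 2, giving a 2-bit codeword.

2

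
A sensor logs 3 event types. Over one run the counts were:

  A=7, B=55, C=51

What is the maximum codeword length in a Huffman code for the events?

2

Merge the two lowest-weight nodes at each step:
combine A(7), C(51) → 58
combine B(55), 58 → 113
The first pair merged (A, C) ends up deepest, at depth 2.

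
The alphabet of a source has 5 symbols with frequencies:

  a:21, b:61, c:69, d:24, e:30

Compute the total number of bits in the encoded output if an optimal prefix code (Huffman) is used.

455

Greedily combine the two least-frequent nodes:
combine a(21), d(24) → 45
combine e(30), 45 → 75
combine b(61), c(69) → 130
combine 75, 130 → 205
The encoded length is the sum of every internal node's weight: 45 + 75 + 130 + 205 = 455 bits.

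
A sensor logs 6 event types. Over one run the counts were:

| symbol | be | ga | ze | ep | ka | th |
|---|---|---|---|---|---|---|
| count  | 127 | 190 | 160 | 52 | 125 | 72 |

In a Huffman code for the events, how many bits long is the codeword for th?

4

Huffman merges, smallest pair first:
merge ep(52) and th(72): 124
merge 124 and ka(125): 249
merge be(127) and ze(160): 287
merge ga(190) and 249: 439
merge 287 and 439: 726
The subtree containing th is merged 4 times, so code length = 4.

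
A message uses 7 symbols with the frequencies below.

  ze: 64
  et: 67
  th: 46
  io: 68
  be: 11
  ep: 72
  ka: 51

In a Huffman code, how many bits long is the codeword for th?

Huffman merges, smallest pair first:
be(11) + th(46) → 57
ka(51) + 57 → 108
ze(64) + et(67) → 131
io(68) + ep(72) → 140
108 + 131 → 239
140 + 239 → 379
th's leaf is at depth 4, giving a 4-bit codeword.

4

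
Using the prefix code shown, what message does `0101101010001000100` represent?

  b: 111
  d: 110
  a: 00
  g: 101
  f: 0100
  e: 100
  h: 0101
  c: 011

hgfff

Read left to right; each codeword is recognised as soon as it completes (prefix code):
  0101→h | 101→g | 0100→f | 0100→f | 0100→f
Decoded message: hgfff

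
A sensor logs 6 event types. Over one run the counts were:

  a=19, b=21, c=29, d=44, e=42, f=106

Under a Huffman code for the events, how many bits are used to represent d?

Repeatedly merge the two smallest:
merge a(19) and b(21): 40
merge c(29) and 40: 69
merge e(42) and d(44): 86
merge 69 and 86: 155
merge f(106) and 155: 261
d sits 3 levels below the root, so its codeword is 3 bits.

3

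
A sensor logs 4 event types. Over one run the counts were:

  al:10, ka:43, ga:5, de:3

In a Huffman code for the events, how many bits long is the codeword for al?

2

Huffman merges, smallest pair first:
de(3) + ga(5) → 8
8 + al(10) → 18
18 + ka(43) → 61
The subtree containing al is merged 2 times, so code length = 2.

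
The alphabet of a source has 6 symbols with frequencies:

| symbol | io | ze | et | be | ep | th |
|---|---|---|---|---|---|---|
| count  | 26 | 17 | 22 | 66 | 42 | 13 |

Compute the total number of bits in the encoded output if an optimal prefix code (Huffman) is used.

450

Greedily combine the two least-frequent nodes:
th(13) + ze(17) → 30
et(22) + io(26) → 48
30 + ep(42) → 72
48 + be(66) → 114
72 + 114 → 186
Each symbol's bit-cost is frequency × depth; summing gives 450 bits (equivalently 30 + 48 + 72 + 114 + 186).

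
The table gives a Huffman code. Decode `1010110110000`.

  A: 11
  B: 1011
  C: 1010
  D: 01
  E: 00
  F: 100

Read left to right; each codeword is recognised as soon as it completes (prefix code):
  1010→C | 11→A | 01→D | 100→F | 00→E
Decoded message: CADFE

CADFE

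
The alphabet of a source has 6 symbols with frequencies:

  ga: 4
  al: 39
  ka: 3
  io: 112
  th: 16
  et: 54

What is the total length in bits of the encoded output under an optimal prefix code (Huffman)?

Build the Huffman tree bottom-up:
merge ka(3) and ga(4): 7
merge 7 and th(16): 23
merge 23 and al(39): 62
merge et(54) and 62: 116
merge io(112) and 116: 228
The encoded length is the sum of every internal node's weight: 7 + 23 + 62 + 116 + 228 = 436 bits.

436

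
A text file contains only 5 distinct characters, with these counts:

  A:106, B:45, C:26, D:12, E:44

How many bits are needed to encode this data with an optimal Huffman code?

Build the Huffman tree bottom-up:
merge D(12) and C(26): 38
merge 38 and E(44): 82
merge B(45) and 82: 127
merge A(106) and 127: 233
Each symbol's bit-cost is frequency × depth; summing gives 480 bits (equivalently 38 + 82 + 127 + 233).

480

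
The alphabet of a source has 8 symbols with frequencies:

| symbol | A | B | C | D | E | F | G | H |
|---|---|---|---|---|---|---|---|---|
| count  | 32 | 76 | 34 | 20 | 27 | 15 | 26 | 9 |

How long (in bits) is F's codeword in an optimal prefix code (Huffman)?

4

Repeatedly merge the two smallest:
H(9) + F(15) → 24
D(20) + 24 → 44
G(26) + E(27) → 53
A(32) + C(34) → 66
44 + 53 → 97
66 + B(76) → 142
97 + 142 → 239
F's leaf is at depth 4, giving a 4-bit codeword.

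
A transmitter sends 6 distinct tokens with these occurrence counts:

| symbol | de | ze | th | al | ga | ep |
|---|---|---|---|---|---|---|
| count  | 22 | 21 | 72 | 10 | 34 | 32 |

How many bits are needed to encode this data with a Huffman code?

460

Merge the two smallest weights repeatedly:
merge al(10) and ze(21): 31
merge de(22) and 31: 53
merge ep(32) and ga(34): 66
merge 53 and 66: 119
merge th(72) and 119: 191
Each symbol's bit-cost is frequency × depth; summing gives 460 bits (equivalently 31 + 53 + 66 + 119 + 191).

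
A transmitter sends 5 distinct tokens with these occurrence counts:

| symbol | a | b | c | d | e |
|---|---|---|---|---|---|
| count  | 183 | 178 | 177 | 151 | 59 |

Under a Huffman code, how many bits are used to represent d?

Build the tree from the bottom:
merge e(59) and d(151): 210
merge c(177) and b(178): 355
merge a(183) and 210: 393
merge 355 and 393: 748
d's leaf is at depth 3, giving a 3-bit codeword.

3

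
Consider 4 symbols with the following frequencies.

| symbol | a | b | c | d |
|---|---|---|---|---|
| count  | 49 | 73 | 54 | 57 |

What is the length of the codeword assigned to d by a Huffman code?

Huffman merges, smallest pair first:
a(49) + c(54) → 103
d(57) + b(73) → 130
103 + 130 → 233
d's leaf is at depth 2, giving a 2-bit codeword.

2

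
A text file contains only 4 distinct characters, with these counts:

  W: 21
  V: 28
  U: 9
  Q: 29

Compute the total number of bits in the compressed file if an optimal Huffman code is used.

174

Greedily combine the two least-frequent nodes:
U(9) + W(21) → 30
V(28) + Q(29) → 57
30 + 57 → 87
The encoded length is the sum of every internal node's weight: 30 + 57 + 87 = 174 bits.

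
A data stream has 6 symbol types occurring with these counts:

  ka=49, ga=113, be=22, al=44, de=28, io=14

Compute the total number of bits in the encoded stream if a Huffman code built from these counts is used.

Build the Huffman tree bottom-up:
merge io(14) and be(22): 36
merge de(28) and 36: 64
merge al(44) and ka(49): 93
merge 64 and 93: 157
merge ga(113) and 157: 270
Total encoded bits = sum of merged weights = 36 + 64 + 93 + 157 + 270 = 620.

620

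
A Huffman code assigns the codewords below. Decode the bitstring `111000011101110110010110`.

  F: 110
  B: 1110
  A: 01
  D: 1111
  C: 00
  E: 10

Read left to right; each codeword is recognised as soon as it completes (prefix code):
  1110→B | 00→C | 01→A | 110→F | 1110→B | 110→F | 01→A | 01→A | 10→E
Decoded message: BCAFBFAAE

BCAFBFAAE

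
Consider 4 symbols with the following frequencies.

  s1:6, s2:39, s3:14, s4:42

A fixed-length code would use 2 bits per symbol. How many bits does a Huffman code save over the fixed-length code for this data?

22

Fixed-length: 2 bits × 101 symbols = 202 bits.
Huffman merges:
combine s1(6), s3(14) → 20
combine 20, s2(39) → 59
combine s4(42), 59 → 101
Huffman total = 20 + 59 + 101 = 180 bits.
Saving = 202 − 180 = 22 bits.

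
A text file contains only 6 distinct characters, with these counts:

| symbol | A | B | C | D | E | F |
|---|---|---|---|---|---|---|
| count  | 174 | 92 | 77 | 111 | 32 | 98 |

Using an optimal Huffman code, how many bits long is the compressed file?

Merge the two smallest weights repeatedly:
merge E(32) and C(77): 109
merge B(92) and F(98): 190
merge 109 and D(111): 220
merge A(174) and 190: 364
merge 220 and 364: 584
The encoded length is the sum of every internal node's weight: 109 + 190 + 220 + 364 + 584 = 1467 bits.

1467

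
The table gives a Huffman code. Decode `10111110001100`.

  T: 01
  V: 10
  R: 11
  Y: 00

VRRVYRY

Read left to right; each codeword is recognised as soon as it completes (prefix code):
  10→V | 11→R | 11→R | 10→V | 00→Y | 11→R | 00→Y
Decoded message: VRRVYRY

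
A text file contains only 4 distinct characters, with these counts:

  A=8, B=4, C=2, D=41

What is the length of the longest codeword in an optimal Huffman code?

3

Merge the two lowest-weight nodes at each step:
combine C(2), B(4) → 6
combine 6, A(8) → 14
combine 14, D(41) → 55
The first pair merged (C, B) ends up deepest, at depth 3.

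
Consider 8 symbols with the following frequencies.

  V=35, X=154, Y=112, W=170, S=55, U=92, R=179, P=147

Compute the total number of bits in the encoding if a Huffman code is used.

2743

Merge the two smallest weights repeatedly:
V(35) + S(55) → 90
90 + U(92) → 182
Y(112) + P(147) → 259
X(154) + W(170) → 324
R(179) + 182 → 361
259 + 324 → 583
361 + 583 → 944
The encoded length is the sum of every internal node's weight: 90 + 182 + 259 + 324 + 361 + 583 + 944 = 2743 bits.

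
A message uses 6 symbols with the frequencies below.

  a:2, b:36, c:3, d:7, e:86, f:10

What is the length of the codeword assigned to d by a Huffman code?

4

Repeatedly merge the two smallest:
merge a(2) and c(3): 5
merge 5 and d(7): 12
merge f(10) and 12: 22
merge 22 and b(36): 58
merge 58 and e(86): 144
The subtree containing d is merged 4 times, so code length = 4.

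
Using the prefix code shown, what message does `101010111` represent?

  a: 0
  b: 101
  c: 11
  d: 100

Read left to right; each codeword is recognised as soon as it completes (prefix code):
  101→b | 0→a | 101→b | 11→c
Decoded message: babc

babc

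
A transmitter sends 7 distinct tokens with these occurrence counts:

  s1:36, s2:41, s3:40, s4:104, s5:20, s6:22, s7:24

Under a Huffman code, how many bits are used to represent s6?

Build the tree from the bottom:
combine s5(20), s6(22) → 42
combine s7(24), s1(36) → 60
combine s3(40), s2(41) → 81
combine 42, 60 → 102
combine 81, 102 → 183
combine s4(104), 183 → 287
The subtree containing s6 is merged 4 times, so code length = 4.

4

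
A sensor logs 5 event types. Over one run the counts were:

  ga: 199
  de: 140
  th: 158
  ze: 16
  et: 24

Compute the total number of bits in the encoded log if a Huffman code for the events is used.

1095

Merge the two smallest weights repeatedly:
combine ze(16), et(24) → 40
combine 40, de(140) → 180
combine th(158), 180 → 338
combine ga(199), 338 → 537
The encoded length is the sum of every internal node's weight: 40 + 180 + 338 + 537 = 1095 bits.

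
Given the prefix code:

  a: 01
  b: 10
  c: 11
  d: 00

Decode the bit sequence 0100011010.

adabb

Read left to right; each codeword is recognised as soon as it completes (prefix code):
  01→a | 00→d | 01→a | 10→b | 10→b
Decoded message: adabb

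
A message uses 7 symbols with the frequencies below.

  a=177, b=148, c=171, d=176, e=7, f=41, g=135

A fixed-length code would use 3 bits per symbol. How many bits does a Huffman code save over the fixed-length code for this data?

305

Fixed-length: 3 bits × 855 symbols = 2565 bits.
Huffman merges:
merge e(7) and f(41): 48
merge 48 and g(135): 183
merge b(148) and c(171): 319
merge d(176) and a(177): 353
merge 183 and 319: 502
merge 353 and 502: 855
Huffman total = 48 + 183 + 319 + 353 + 502 + 855 = 2260 bits.
Saving = 2565 − 2260 = 305 bits.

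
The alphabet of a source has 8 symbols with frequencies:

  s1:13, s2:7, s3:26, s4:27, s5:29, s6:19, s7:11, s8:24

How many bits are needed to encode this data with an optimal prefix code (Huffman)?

457

Merge the two smallest weights repeatedly:
combine s2(7), s7(11) → 18
combine s1(13), 18 → 31
combine s6(19), s8(24) → 43
combine s3(26), s4(27) → 53
combine s5(29), 31 → 60
combine 43, 53 → 96
combine 60, 96 → 156
The encoded length is the sum of every internal node's weight: 18 + 31 + 43 + 53 + 60 + 96 + 156 = 457 bits.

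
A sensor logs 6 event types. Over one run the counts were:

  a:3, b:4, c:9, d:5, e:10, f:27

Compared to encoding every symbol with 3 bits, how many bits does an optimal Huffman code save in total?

Fixed-length: 3 bits × 58 symbols = 174 bits.
Huffman merges:
combine a(3), b(4) → 7
combine d(5), 7 → 12
combine c(9), e(10) → 19
combine 12, 19 → 31
combine f(27), 31 → 58
Huffman total = 7 + 12 + 19 + 31 + 58 = 127 bits.
Saving = 174 − 127 = 47 bits.

47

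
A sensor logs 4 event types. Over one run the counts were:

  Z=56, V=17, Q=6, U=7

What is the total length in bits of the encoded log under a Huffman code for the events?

Build the Huffman tree bottom-up:
combine Q(6), U(7) → 13
combine 13, V(17) → 30
combine 30, Z(56) → 86
The encoded length is the sum of every internal node's weight: 13 + 30 + 86 = 129 bits.

129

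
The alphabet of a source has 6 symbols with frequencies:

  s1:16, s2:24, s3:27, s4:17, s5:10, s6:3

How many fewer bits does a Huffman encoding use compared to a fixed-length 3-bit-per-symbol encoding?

55

Fixed-length: 3 bits × 97 symbols = 291 bits.
Huffman merges:
combine s6(3), s5(10) → 13
combine 13, s1(16) → 29
combine s4(17), s2(24) → 41
combine s3(27), 29 → 56
combine 41, 56 → 97
Huffman total = 13 + 29 + 41 + 56 + 97 = 236 bits.
Saving = 291 − 236 = 55 bits.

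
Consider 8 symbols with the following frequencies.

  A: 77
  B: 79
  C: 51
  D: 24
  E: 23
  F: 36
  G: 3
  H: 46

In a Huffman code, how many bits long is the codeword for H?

Huffman merges, smallest pair first:
merge G(3) and E(23): 26
merge D(24) and 26: 50
merge F(36) and H(46): 82
merge 50 and C(51): 101
merge A(77) and B(79): 156
merge 82 and 101: 183
merge 156 and 183: 339
H's leaf is at depth 3, giving a 3-bit codeword.

3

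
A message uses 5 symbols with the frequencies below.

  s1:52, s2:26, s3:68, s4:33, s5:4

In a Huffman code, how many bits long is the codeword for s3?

Build the tree from the bottom:
s5(4) + s2(26) → 30
30 + s4(33) → 63
s1(52) + 63 → 115
s3(68) + 115 → 183
s3 is merged only at the final step, so code length = 1.

1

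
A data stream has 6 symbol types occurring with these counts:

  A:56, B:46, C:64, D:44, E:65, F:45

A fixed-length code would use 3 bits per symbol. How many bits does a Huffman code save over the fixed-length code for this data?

129

Fixed-length: 3 bits × 320 symbols = 960 bits.
Huffman merges:
merge D(44) and F(45): 89
merge B(46) and A(56): 102
merge C(64) and E(65): 129
merge 89 and 102: 191
merge 129 and 191: 320
Huffman total = 89 + 102 + 129 + 191 + 320 = 831 bits.
Saving = 960 − 831 = 129 bits.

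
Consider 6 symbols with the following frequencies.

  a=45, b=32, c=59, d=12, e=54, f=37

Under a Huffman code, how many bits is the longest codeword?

Merge the two lowest-weight nodes at each step:
d(12) + b(32) → 44
f(37) + 44 → 81
a(45) + e(54) → 99
c(59) + 81 → 140
99 + 140 → 239
The rarest symbols sit at the bottom; the longest codeword is 4 bits.

4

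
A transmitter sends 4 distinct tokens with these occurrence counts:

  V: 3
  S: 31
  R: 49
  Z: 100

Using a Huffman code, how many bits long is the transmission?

Merge the two smallest weights repeatedly:
V(3) + S(31) → 34
34 + R(49) → 83
83 + Z(100) → 183
Total encoded bits = sum of merged weights = 34 + 83 + 183 = 300.

300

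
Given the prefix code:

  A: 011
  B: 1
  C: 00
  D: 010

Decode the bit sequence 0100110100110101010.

Read left to right; each codeword is recognised as soon as it completes (prefix code):
  010→D | 011→A | 010→D | 011→A | 010→D | 1→B | 010→D
Decoded message: DADADBD

DADADBD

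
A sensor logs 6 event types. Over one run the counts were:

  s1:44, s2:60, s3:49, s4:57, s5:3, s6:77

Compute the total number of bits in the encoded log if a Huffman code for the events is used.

Merge the two smallest weights repeatedly:
combine s5(3), s1(44) → 47
combine 47, s3(49) → 96
combine s4(57), s2(60) → 117
combine s6(77), 96 → 173
combine 117, 173 → 290
The encoded length is the sum of every internal node's weight: 47 + 96 + 117 + 173 + 290 = 723 bits.

723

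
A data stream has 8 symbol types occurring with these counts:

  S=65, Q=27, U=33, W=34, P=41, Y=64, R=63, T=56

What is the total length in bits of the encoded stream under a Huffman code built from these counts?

Merge the two smallest weights repeatedly:
Q(27) + U(33) → 60
W(34) + P(41) → 75
T(56) + 60 → 116
R(63) + Y(64) → 127
S(65) + 75 → 140
116 + 127 → 243
140 + 243 → 383
Each symbol's bit-cost is frequency × depth; summing gives 1144 bits (equivalently 60 + 75 + 116 + 127 + 140 + 243 + 383).

1144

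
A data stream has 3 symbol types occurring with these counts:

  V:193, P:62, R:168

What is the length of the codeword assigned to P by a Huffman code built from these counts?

2

Repeatedly merge the two smallest:
P(62) + R(168) → 230
V(193) + 230 → 423
P sits 2 levels below the root, so its codeword is 2 bits.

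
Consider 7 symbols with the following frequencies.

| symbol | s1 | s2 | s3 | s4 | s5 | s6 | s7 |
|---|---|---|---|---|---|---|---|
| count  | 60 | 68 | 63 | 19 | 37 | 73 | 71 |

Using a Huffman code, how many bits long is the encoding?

Build the Huffman tree bottom-up:
combine s4(19), s5(37) → 56
combine 56, s1(60) → 116
combine s3(63), s2(68) → 131
combine s7(71), s6(73) → 144
combine 116, 131 → 247
combine 144, 247 → 391
Each symbol's bit-cost is frequency × depth; summing gives 1085 bits (equivalently 56 + 116 + 131 + 144 + 247 + 391).

1085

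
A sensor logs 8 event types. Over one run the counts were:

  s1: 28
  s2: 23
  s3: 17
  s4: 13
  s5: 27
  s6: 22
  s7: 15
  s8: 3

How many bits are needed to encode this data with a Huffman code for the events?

432

Build the Huffman tree bottom-up:
merge s8(3) and s4(13): 16
merge s7(15) and 16: 31
merge s3(17) and s6(22): 39
merge s2(23) and s5(27): 50
merge s1(28) and 31: 59
merge 39 and 50: 89
merge 59 and 89: 148
Total encoded bits = sum of merged weights = 16 + 31 + 39 + 50 + 59 + 89 + 148 = 432.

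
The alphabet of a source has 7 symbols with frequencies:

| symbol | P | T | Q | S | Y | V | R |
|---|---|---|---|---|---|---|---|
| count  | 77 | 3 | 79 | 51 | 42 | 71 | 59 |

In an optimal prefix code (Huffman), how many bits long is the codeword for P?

2

Repeatedly merge the two smallest:
merge T(3) and Y(42): 45
merge 45 and S(51): 96
merge R(59) and V(71): 130
merge P(77) and Q(79): 156
merge 96 and 130: 226
merge 156 and 226: 382
P's leaf is at depth 2, giving a 2-bit codeword.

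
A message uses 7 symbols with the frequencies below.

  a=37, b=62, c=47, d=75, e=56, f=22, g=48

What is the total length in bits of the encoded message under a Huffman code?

963

Merge the two smallest weights repeatedly:
combine f(22), a(37) → 59
combine c(47), g(48) → 95
combine e(56), 59 → 115
combine b(62), d(75) → 137
combine 95, 115 → 210
combine 137, 210 → 347
Each symbol's bit-cost is frequency × depth; summing gives 963 bits (equivalently 59 + 95 + 115 + 137 + 210 + 347).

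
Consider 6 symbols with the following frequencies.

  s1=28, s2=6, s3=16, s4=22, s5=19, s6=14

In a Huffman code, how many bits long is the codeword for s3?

Repeatedly merge the two smallest:
s2(6) + s6(14) → 20
s3(16) + s5(19) → 35
20 + s4(22) → 42
s1(28) + 35 → 63
42 + 63 → 105
s3's leaf is at depth 3, giving a 3-bit codeword.

3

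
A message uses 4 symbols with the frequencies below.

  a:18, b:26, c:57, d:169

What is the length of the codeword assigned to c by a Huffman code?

Huffman merges, smallest pair first:
merge a(18) and b(26): 44
merge 44 and c(57): 101
merge 101 and d(169): 270
c sits 2 levels below the root, so its codeword is 2 bits.

2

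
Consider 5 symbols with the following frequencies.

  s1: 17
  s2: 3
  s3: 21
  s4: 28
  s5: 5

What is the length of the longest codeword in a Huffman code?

4

Merge the two lowest-weight nodes at each step:
merge s2(3) and s5(5): 8
merge 8 and s1(17): 25
merge s3(21) and 25: 46
merge s4(28) and 46: 74
The first pair merged (s2, s5) ends up deepest, at depth 4.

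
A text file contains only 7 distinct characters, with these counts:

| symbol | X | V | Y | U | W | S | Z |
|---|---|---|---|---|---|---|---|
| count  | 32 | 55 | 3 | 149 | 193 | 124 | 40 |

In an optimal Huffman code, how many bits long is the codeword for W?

2

Huffman merges, smallest pair first:
merge Y(3) and X(32): 35
merge 35 and Z(40): 75
merge V(55) and 75: 130
merge S(124) and 130: 254
merge U(149) and W(193): 342
merge 254 and 342: 596
The subtree containing W is merged 2 times, so code length = 2.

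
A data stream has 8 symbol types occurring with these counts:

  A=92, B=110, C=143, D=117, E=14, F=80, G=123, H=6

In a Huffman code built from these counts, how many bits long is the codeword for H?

5

Huffman merges, smallest pair first:
combine H(6), E(14) → 20
combine 20, F(80) → 100
combine A(92), 100 → 192
combine B(110), D(117) → 227
combine G(123), C(143) → 266
combine 192, 227 → 419
combine 266, 419 → 685
H's leaf is at depth 5, giving a 5-bit codeword.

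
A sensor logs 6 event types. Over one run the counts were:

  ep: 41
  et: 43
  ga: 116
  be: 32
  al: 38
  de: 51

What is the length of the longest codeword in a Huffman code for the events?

3

Merge the two lowest-weight nodes at each step:
merge be(32) and al(38): 70
merge ep(41) and et(43): 84
merge de(51) and 70: 121
merge 84 and ga(116): 200
merge 121 and 200: 321
The first pair merged (be, al) ends up deepest, at depth 3.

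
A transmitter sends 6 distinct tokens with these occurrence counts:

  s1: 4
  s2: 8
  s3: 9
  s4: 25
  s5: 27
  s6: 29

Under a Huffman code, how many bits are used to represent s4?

2

Repeatedly merge the two smallest:
s1(4) + s2(8) → 12
s3(9) + 12 → 21
21 + s4(25) → 46
s5(27) + s6(29) → 56
46 + 56 → 102
The subtree containing s4 is merged 2 times, so code length = 2.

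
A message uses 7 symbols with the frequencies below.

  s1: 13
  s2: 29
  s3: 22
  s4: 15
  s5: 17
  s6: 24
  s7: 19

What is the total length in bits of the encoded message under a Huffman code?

Build the Huffman tree bottom-up:
merge s1(13) and s4(15): 28
merge s5(17) and s7(19): 36
merge s3(22) and s6(24): 46
merge 28 and s2(29): 57
merge 36 and 46: 82
merge 57 and 82: 139
Each symbol's bit-cost is frequency × depth; summing gives 388 bits (equivalently 28 + 36 + 46 + 57 + 82 + 139).

388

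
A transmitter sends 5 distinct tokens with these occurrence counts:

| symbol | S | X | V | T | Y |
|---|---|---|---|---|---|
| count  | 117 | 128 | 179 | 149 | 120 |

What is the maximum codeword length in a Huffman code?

Merge the two lowest-weight nodes at each step:
merge S(117) and Y(120): 237
merge X(128) and T(149): 277
merge V(179) and 237: 416
merge 277 and 416: 693
The first pair merged (S, Y) ends up deepest, at depth 3.

3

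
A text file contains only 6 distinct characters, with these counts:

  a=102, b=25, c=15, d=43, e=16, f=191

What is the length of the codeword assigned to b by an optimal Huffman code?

Huffman merges, smallest pair first:
c(15) + e(16) → 31
b(25) + 31 → 56
d(43) + 56 → 99
99 + a(102) → 201
f(191) + 201 → 392
b sits 4 levels below the root, so its codeword is 4 bits.

4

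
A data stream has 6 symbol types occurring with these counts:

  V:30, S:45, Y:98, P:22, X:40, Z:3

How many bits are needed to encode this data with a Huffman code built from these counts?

543

Build the Huffman tree bottom-up:
merge Z(3) and P(22): 25
merge 25 and V(30): 55
merge X(40) and S(45): 85
merge 55 and 85: 140
merge Y(98) and 140: 238
Each symbol's bit-cost is frequency × depth; summing gives 543 bits (equivalently 25 + 55 + 85 + 140 + 238).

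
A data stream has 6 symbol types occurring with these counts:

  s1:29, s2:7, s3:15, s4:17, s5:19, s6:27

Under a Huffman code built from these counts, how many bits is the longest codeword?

Merge the two lowest-weight nodes at each step:
merge s2(7) and s3(15): 22
merge s4(17) and s5(19): 36
merge 22 and s6(27): 49
merge s1(29) and 36: 65
merge 49 and 65: 114
The first pair merged (s2, s3) ends up deepest, at depth 3.

3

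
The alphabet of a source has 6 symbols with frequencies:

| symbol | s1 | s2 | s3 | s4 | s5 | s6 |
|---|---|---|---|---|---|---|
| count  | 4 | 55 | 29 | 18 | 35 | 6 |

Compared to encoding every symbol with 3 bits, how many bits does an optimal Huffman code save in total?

109

Fixed-length: 3 bits × 147 symbols = 441 bits.
Huffman merges:
combine s1(4), s6(6) → 10
combine 10, s4(18) → 28
combine 28, s3(29) → 57
combine s5(35), s2(55) → 90
combine 57, 90 → 147
Huffman total = 10 + 28 + 57 + 90 + 147 = 332 bits.
Saving = 441 − 332 = 109 bits.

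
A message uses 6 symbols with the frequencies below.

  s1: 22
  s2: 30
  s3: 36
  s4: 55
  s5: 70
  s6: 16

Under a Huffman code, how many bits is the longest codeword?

3

Merge the two lowest-weight nodes at each step:
combine s6(16), s1(22) → 38
combine s2(30), s3(36) → 66
combine 38, s4(55) → 93
combine 66, s5(70) → 136
combine 93, 136 → 229
The rarest symbols sit at the bottom; the longest codeword is 3 bits.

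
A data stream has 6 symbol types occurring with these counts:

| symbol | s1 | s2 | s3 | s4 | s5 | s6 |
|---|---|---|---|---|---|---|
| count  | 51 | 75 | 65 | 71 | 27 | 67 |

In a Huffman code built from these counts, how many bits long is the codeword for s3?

3

Repeatedly merge the two smallest:
s5(27) + s1(51) → 78
s3(65) + s6(67) → 132
s4(71) + s2(75) → 146
78 + 132 → 210
146 + 210 → 356
The subtree containing s3 is merged 3 times, so code length = 3.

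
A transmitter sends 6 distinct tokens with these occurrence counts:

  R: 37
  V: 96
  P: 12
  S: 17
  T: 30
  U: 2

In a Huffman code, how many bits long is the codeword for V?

Repeatedly merge the two smallest:
merge U(2) and P(12): 14
merge 14 and S(17): 31
merge T(30) and 31: 61
merge R(37) and 61: 98
merge V(96) and 98: 194
V is merged only at the final step, so code length = 1.

1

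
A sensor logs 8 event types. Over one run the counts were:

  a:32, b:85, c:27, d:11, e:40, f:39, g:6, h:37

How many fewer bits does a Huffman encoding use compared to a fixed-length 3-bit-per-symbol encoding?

Fixed-length: 3 bits × 277 symbols = 831 bits.
Huffman merges:
g(6) + d(11) → 17
17 + c(27) → 44
a(32) + h(37) → 69
f(39) + e(40) → 79
44 + 69 → 113
79 + b(85) → 164
113 + 164 → 277
Huffman total = 17 + 44 + 69 + 79 + 113 + 164 + 277 = 763 bits.
Saving = 831 − 763 = 68 bits.

68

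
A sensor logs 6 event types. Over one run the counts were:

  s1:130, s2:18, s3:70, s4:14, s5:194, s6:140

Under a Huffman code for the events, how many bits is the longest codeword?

4

Merge the two lowest-weight nodes at each step:
combine s4(14), s2(18) → 32
combine 32, s3(70) → 102
combine 102, s1(130) → 232
combine s6(140), s5(194) → 334
combine 232, 334 → 566
The rarest symbols sit at the bottom; the longest codeword is 4 bits.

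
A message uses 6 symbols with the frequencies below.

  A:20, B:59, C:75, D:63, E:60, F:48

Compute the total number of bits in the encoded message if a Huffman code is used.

Merge the two smallest weights repeatedly:
merge A(20) and F(48): 68
merge B(59) and E(60): 119
merge D(63) and 68: 131
merge C(75) and 119: 194
merge 131 and 194: 325
Each symbol's bit-cost is frequency × depth; summing gives 837 bits (equivalently 68 + 119 + 131 + 194 + 325).

837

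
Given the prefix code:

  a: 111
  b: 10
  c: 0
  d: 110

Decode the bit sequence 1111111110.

Read left to right; each codeword is recognised as soon as it completes (prefix code):
  111→a | 111→a | 111→a | 0→c
Decoded message: aaac

aaac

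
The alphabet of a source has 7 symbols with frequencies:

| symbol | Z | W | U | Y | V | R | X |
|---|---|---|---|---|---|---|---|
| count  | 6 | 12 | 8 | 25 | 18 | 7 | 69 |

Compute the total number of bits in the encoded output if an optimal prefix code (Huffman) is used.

330

Greedily combine the two least-frequent nodes:
Z(6) + R(7) → 13
U(8) + W(12) → 20
13 + V(18) → 31
20 + Y(25) → 45
31 + 45 → 76
X(69) + 76 → 145
Each symbol's bit-cost is frequency × depth; summing gives 330 bits (equivalently 13 + 20 + 31 + 45 + 76 + 145).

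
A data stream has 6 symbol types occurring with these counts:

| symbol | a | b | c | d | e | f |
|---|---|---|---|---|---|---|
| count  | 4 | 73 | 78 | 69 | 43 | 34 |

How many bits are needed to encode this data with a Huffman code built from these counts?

721

Build the Huffman tree bottom-up:
a(4) + f(34) → 38
38 + e(43) → 81
d(69) + b(73) → 142
c(78) + 81 → 159
142 + 159 → 301
Each symbol's bit-cost is frequency × depth; summing gives 721 bits (equivalently 38 + 81 + 142 + 159 + 301).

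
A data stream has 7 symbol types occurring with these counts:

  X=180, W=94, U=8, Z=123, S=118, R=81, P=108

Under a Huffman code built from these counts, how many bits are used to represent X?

2

Huffman merges, smallest pair first:
U(8) + R(81) → 89
89 + W(94) → 183
P(108) + S(118) → 226
Z(123) + X(180) → 303
183 + 226 → 409
303 + 409 → 712
X sits 2 levels below the root, so its codeword is 2 bits.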